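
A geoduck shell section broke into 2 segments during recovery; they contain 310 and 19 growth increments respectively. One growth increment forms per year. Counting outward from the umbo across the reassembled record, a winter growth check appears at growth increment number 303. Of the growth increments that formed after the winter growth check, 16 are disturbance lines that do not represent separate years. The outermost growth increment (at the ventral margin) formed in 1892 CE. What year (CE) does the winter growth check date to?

Total growth increments = 310 + 19 = 329.
Between growth increment 303 and the ventral margin there are 329 − 303 = 26 growth increments.
Excluding 16 false growth increments: 26 − 16 = 10.
Counting back 10 years from 1892 CE places the winter growth check in 1892 − 10 = 1882 CE.

1882 CE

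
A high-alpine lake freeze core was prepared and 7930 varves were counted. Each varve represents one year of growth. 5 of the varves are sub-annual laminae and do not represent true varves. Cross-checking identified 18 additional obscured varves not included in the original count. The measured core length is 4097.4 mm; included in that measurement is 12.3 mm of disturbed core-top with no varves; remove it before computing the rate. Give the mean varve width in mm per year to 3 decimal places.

True varve count = 7930 − 5 + 18 = 7943.
Net length = 4097.4 − 12.3 = 4085.1 mm.
4085.1 mm over 7943 years gives 4085.1 / 7943 ≈ 0.514 mm per year.

0.514 mm per year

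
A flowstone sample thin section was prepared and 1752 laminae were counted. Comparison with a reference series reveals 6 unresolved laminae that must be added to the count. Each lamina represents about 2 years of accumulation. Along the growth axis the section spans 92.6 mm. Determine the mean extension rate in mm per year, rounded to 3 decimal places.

True lamina count = 1752 + 6 = 1758.
1758 laminae at 2 years each span 1758 × 2 = 3516 years.
Mean rate = 92.6 mm / 3516 years ≈ 0.026 mm per year.

0.026 mm per year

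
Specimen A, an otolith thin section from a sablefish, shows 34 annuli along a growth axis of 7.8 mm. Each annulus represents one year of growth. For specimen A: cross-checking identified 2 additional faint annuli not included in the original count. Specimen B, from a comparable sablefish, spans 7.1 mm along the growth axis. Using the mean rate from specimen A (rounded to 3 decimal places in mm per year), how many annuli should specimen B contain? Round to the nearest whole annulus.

Specimen A: correcting the raw count gives 34 + 2 = 36 true annuli.
A: 7.8 mm over 36 years gives 7.8 / 36 ≈ 0.217 mm/yr.
Specimen B: 7.1 mm / 0.217 mm per year = 32.72 years ≈ 33 annuli.

33 annuli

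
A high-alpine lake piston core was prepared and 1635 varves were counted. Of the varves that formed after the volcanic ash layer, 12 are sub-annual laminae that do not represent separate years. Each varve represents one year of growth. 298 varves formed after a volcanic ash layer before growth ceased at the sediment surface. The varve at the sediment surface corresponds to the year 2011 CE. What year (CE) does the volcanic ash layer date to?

298 varves formed after the volcanic ash layer.
Excluding 12 false varves: 298 − 12 = 286.
Counting back 286 years from 2011 CE places the volcanic ash layer in 2011 − 286 = 1725 CE.

1725 CE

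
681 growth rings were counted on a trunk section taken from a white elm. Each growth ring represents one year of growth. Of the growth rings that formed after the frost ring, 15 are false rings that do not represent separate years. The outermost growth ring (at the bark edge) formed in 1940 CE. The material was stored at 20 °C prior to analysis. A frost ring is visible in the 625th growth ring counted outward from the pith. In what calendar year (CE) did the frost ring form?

Between growth ring 625 and the bark edge there are 681 − 625 = 56 growth rings.
Removing the 15 false growth rings leaves 56 − 15 = 41 true growth rings beyond the frost ring.
The growth ring at the bark edge is 1940 CE, so the frost ring dates to 1940 − 41 = 1899 CE.

1899 CE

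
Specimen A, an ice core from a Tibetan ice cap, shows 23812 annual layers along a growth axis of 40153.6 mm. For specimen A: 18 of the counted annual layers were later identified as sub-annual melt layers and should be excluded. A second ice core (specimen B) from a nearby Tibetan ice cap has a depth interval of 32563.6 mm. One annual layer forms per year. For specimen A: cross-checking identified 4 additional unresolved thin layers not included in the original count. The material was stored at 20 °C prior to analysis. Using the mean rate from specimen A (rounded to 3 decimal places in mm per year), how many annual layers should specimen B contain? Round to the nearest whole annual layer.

Specimen A: adjusted count: 23812 − 18 + 4 = 23798 annual layers.
A: 40153.6 mm over 23798 years gives 40153.6 / 23798 ≈ 1.687 mm/yr.
B spans 32563.6 / 1.687 = 19302.67 years ≈ 19303 annual layers.

19303 annual layers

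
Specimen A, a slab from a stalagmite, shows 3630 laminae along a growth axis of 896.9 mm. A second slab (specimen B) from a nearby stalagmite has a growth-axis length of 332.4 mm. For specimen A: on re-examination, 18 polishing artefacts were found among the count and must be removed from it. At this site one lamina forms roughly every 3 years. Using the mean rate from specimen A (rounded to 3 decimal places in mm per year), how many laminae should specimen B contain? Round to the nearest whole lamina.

Specimen A: after corrections the count is 3630 − 18 = 3612 laminae.
Specimen A: at 3 years per lamina, 3612 × 3 = 10836 years.
A: 896.9 mm over 10836 years gives 896.9 / 10836 ≈ 0.083 mm/yr.
Specimen B: 332.4 mm / 0.083 mm per year = 4004.82 years; at 3 years per lamina that is 4004.82 / 3 ≈ 1335 laminae.

1335 laminae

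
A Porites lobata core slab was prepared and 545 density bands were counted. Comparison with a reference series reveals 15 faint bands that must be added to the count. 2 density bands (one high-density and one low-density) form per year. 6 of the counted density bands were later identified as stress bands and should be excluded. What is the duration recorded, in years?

277 yr

True density band count = 545 − 6 + 15 = 554.
554 density bands at 2 per year is 554 / 2 = 277 years.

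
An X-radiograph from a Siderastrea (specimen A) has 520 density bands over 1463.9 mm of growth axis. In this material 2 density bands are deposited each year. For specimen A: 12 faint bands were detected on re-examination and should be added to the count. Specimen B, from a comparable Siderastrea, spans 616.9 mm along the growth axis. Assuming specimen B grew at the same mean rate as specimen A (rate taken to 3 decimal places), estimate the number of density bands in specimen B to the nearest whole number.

224 density bands

Specimen A: correcting the raw count gives 520 + 12 = 532 true density bands.
Specimen A: with 2 density bands per year, 532 / 2 = 266 years.
A: 1463.9 mm over 266 years gives 1463.9 / 266 ≈ 5.503 mm/year.
B spans 616.9 / 5.503 = 112.10 years; at 2 density bands per year that is 112.10 × 2 ≈ 224 density bands.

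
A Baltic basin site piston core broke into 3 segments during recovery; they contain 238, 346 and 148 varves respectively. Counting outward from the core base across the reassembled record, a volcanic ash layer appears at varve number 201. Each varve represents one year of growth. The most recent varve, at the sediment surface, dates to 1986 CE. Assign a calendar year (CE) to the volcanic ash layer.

1455 CE

Total varves = 238 + 346 + 148 = 732.
732 − 201 = 531 varves lie beyond the volcanic ash layer toward the sediment surface.
The varve at the sediment surface is 1986 CE, so the volcanic ash layer dates to 1986 − 531 = 1455 CE.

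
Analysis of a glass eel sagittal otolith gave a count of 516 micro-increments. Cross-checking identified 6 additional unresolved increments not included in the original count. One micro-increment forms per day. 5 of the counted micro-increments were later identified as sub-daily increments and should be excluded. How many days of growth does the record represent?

After corrections the count is 516 − 5 + 6 = 517 micro-increments.
One micro-increment per day makes the duration 517 days.

517 d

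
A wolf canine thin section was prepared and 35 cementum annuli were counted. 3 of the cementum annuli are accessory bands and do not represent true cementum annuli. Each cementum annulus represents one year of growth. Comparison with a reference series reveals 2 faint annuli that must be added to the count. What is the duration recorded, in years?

Correcting the raw count gives 35 − 3 + 2 = 34 true cementum annuli.
With a one-to-one cementum annulus periodicity this is 34 years.

34 years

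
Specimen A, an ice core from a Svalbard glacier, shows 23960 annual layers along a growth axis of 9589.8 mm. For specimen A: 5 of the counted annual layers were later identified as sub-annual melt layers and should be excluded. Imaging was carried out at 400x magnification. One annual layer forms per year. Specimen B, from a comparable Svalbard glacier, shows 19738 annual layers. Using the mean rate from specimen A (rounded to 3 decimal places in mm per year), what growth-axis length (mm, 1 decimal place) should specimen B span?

7895.2 mm

Specimen A: adjusted count: 23960 − 5 = 23955 annual layers.
A: Extension rate ≈ 9589.8 / 23955 = 0.400 mm/yr.
B's length ≈ 0.400 × 19738 = 7895.2 mm.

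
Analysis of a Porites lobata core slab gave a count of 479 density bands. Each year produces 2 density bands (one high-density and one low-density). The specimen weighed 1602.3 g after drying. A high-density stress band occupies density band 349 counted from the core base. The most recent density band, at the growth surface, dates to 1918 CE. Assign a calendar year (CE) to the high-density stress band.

1853 CE

479 − 349 = 130 density bands lie beyond the high-density stress band toward the growth surface.
Dividing by 2 density bands per year: 130 / 2 = 65 years.
The density band at the growth surface is 1918 CE, so the high-density stress band dates to 1918 − 65 = 1853 CE.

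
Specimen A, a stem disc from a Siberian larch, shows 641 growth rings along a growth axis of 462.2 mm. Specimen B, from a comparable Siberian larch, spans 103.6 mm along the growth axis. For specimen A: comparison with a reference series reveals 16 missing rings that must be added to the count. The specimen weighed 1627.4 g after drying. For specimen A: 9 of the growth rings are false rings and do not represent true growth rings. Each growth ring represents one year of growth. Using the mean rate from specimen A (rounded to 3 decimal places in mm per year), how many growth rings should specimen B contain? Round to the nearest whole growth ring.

145 growth rings

Specimen A: correcting the raw count gives 641 − 9 + 16 = 648 true growth rings.
A: 462.2 mm over 648 years gives 462.2 / 648 ≈ 0.713 mm per year.
For B, 103.6 / 0.713 = 145.30 years ≈ 145 growth rings.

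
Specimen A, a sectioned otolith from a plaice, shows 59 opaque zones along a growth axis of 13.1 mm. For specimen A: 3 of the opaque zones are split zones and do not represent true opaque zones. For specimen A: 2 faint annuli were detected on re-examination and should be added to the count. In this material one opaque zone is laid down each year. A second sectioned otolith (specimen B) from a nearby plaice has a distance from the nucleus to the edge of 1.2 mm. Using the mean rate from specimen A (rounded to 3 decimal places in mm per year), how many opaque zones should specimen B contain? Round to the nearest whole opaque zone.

5 opaque zones

Specimen A: adjusted count: 59 − 3 + 2 = 58 opaque zones.
A: 13.1 mm over 58 years gives 13.1 / 58 ≈ 0.226 mm/year.
Specimen B: 1.2 mm / 0.226 mm per year = 5.31 years ≈ 5 opaque zones.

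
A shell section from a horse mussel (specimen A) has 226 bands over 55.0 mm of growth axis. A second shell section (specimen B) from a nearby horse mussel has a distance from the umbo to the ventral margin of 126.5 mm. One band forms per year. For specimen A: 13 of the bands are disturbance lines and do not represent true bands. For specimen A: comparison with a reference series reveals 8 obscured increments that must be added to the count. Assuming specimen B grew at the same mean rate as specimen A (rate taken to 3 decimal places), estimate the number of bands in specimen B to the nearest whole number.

508 bands

Specimen A: after corrections the count is 226 − 13 + 8 = 221 bands.
A: Extension rate ≈ 55.0 / 221 = 0.249 mm per year.
For B, 126.5 / 0.249 = 508.03 years ≈ 508 bands.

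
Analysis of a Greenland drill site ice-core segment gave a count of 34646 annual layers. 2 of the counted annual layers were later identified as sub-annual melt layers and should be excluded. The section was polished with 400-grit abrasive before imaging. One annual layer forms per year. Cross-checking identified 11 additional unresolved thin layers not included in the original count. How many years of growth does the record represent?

34655 years

After corrections the count is 34646 − 2 + 11 = 34655 annual layers.
One annual layer per year makes the duration 34655 years.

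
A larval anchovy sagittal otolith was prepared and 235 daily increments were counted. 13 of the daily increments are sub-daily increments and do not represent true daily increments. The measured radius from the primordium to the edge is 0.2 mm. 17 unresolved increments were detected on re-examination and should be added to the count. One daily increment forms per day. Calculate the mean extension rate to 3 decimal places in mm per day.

0.001 mm per day

True daily increment count = 235 − 13 + 17 = 239.
Mean rate = 0.2 mm / 239 days ≈ 0.001 mm per day.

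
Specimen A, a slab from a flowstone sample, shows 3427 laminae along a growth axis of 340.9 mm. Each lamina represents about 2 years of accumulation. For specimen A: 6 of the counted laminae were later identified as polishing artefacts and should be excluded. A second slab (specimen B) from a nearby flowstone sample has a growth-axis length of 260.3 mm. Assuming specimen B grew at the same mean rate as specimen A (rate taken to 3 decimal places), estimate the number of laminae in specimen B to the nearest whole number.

Specimen A: true lamina count = 3427 − 6 = 3421.
Specimen A: at 2 years per lamina, 3421 × 2 = 6842 years.
A: 340.9 mm over 6842 years gives 340.9 / 6842 ≈ 0.050 mm/year.
For B, 260.3 / 0.050 = 5206.00 years; at 2 years per lamina that is 5206.00 / 2 ≈ 2603 laminae.

2603 laminae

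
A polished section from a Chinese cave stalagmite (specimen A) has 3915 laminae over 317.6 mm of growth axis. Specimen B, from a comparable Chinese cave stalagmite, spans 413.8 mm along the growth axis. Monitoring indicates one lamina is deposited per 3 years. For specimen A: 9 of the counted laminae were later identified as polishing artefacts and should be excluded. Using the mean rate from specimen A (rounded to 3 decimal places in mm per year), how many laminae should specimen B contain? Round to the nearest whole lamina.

5109 laminae

Specimen A: after corrections the count is 3915 − 9 = 3906 laminae.
Specimen A: at 3 years per lamina, 3906 × 3 = 11718 years.
A: Mean rate = 317.6 mm / 11718 years ≈ 0.027 mm per year.
B spans 413.8 / 0.027 = 15325.93 years; at 3 years per lamina that is 15325.93 / 3 ≈ 5109 laminae.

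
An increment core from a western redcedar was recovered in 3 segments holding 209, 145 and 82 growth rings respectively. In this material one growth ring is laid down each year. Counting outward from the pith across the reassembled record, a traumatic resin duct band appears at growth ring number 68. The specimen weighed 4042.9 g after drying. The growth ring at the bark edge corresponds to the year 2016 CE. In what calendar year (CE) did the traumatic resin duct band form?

1648 CE

Total growth rings = 209 + 145 + 82 = 436.
436 − 68 = 368 growth rings lie beyond the traumatic resin duct band toward the bark edge.
Counting back 368 years from 2016 CE places the traumatic resin duct band in 2016 − 368 = 1648 CE.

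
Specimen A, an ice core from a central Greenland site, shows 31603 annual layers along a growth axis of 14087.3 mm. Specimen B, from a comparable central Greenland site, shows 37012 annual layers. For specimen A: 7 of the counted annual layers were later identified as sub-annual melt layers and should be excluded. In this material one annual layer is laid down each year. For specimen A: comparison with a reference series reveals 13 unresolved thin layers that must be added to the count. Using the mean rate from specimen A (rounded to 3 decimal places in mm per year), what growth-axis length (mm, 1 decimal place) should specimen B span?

Specimen A: after corrections the count is 31603 − 7 + 13 = 31609 annual layers.
A: Extension rate ≈ 14087.3 / 31609 = 0.446 mm/year.
For B, 0.446 mm/year × 37012 years = 16507.4 mm.

16507.4 mm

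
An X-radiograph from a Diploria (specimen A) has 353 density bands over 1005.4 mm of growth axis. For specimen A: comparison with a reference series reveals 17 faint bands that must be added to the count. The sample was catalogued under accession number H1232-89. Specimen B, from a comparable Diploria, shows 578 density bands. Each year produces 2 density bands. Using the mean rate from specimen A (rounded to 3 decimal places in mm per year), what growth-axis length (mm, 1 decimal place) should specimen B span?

Specimen A: adjusted count: 353 + 17 = 370 density bands.
Specimen A: with 2 density bands per year, 370 / 2 = 185 years.
A: Mean rate = 1005.4 mm / 185 years ≈ 5.435 mm per year.
Specimen B: 578 density bands at 2 per year is 578 / 2 = 289 years. For B, 5.435 mm/year × 289 years = 1570.7 mm.

1570.7 mm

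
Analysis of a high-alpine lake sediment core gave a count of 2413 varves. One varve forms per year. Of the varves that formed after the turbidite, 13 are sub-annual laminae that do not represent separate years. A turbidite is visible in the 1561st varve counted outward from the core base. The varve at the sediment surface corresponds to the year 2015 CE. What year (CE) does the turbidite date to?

1176 CE

The turbidite sits at varve 1561 from the core base, so 2413 − 1561 = 852 varves formed after it.
Excluding 13 false varves: 852 − 13 = 839.
Counting back 839 years from 2015 CE places the turbidite in 2015 − 839 = 1176 CE.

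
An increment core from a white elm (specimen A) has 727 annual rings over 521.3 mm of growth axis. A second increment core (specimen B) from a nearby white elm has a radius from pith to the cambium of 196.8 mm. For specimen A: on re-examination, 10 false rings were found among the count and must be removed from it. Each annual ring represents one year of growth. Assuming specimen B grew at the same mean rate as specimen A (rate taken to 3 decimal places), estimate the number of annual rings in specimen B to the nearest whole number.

Specimen A: true annual ring count = 727 − 10 = 717.
A: Mean rate = 521.3 mm / 717 years ≈ 0.727 mm/yr.
B spans 196.8 / 0.727 = 270.70 years ≈ 271 annual rings.

271 annual rings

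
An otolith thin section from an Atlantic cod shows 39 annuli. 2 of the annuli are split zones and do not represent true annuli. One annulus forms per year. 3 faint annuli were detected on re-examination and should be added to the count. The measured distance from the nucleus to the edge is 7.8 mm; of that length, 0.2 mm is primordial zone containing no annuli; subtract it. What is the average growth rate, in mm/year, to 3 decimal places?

Adjusted count: 39 − 2 + 3 = 40 annuli.
The growth record spans 7.8 − 0.2 = 7.6 mm.
7.6 mm over 40 years gives 7.6 / 40 ≈ 0.190 mm/year.

0.190 mm/year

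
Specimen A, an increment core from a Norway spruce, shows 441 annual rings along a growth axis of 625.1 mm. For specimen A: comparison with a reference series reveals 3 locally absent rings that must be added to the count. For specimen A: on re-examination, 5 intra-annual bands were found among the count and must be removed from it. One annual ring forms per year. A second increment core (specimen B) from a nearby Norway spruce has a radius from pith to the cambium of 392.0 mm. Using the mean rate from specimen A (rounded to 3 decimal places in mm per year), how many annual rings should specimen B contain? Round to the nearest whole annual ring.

Specimen A: after corrections the count is 441 − 5 + 3 = 439 annual rings.
A: Mean rate = 625.1 mm / 439 years ≈ 1.424 mm/yr.
Specimen B: 392.0 mm / 1.424 mm per year = 275.28 years ≈ 275 annual rings.

275 annual rings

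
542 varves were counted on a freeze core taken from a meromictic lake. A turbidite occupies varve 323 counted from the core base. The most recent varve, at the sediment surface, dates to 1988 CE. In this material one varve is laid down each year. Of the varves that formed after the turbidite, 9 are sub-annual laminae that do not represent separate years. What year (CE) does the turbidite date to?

1778 CE

Between varve 323 and the sediment surface there are 542 − 323 = 219 varves.
Removing the 9 false varves leaves 219 − 9 = 210 true varves beyond the turbidite.
1988 − 210 = 1778 CE.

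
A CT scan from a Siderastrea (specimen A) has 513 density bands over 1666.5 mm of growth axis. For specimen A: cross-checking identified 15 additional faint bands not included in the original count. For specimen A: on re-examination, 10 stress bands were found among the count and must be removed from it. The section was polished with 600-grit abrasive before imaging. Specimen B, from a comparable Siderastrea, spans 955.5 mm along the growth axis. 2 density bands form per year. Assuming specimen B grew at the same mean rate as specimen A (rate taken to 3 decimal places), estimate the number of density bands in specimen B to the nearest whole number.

297 density bands

Specimen A: true density band count = 513 − 10 + 15 = 518.
Specimen A: with 2 density bands per year, 518 / 2 = 259 years.
A: 1666.5 mm over 259 years gives 1666.5 / 259 ≈ 6.434 mm/year.
For B, 955.5 / 6.434 = 148.51 years; at 2 density bands per year that is 148.51 × 2 ≈ 297 density bands.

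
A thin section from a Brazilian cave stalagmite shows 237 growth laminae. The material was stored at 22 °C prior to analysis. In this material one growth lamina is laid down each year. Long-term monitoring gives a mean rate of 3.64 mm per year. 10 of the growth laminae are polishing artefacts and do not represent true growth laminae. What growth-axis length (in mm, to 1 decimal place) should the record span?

True growth lamina count = 237 − 10 = 227.
Length ≈ 3.64 × 227 = 826.3 mm.

826.3 mm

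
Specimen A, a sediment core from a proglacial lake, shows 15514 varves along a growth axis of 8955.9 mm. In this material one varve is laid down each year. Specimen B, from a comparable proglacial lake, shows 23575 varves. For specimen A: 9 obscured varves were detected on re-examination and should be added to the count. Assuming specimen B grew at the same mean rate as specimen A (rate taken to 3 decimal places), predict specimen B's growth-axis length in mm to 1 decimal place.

13602.8 mm

Specimen A: after corrections the count is 15514 + 9 = 15523 varves.
A: Extension rate ≈ 8955.9 / 15523 = 0.577 mm/year.
B's length ≈ 0.577 × 23575 = 13602.8 mm.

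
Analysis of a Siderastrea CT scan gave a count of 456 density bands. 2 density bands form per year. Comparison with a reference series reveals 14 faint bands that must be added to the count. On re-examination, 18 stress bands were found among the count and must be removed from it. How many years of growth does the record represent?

226 years

Adjusted count: 456 − 18 + 14 = 452 density bands.
Dividing by 2 density bands per year: 452 / 2 = 226 years.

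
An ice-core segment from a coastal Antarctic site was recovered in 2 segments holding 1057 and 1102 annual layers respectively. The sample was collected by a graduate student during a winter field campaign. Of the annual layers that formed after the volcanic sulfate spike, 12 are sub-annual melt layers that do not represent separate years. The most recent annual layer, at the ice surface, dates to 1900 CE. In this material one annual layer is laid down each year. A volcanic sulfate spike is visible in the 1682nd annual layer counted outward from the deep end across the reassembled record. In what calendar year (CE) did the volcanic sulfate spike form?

Total annual layers = 1057 + 1102 = 2159.
2159 − 1682 = 477 annual layers lie beyond the volcanic sulfate spike toward the ice surface.
Excluding 12 false annual layers: 477 − 12 = 465.
The annual layer at the ice surface is 1900 CE, so the volcanic sulfate spike dates to 1900 − 465 = 1435 CE.

1435 CE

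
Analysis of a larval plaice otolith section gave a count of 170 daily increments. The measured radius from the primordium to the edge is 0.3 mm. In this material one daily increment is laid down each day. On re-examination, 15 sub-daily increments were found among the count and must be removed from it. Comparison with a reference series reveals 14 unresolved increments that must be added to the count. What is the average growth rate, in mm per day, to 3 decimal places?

0.002 mm per day

Correcting the raw count gives 170 − 15 + 14 = 169 true daily increments.
Extension rate ≈ 0.3 / 169 = 0.002 mm per day.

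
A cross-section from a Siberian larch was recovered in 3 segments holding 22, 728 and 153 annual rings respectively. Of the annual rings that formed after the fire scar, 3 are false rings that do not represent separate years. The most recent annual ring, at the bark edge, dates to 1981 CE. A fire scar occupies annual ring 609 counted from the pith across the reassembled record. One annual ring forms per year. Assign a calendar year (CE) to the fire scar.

Total annual rings = 22 + 728 + 153 = 903.
The fire scar sits at annual ring 609 from the pith, so 903 − 609 = 294 annual rings formed after it.
Excluding 3 false annual rings: 294 − 3 = 291.
Counting back 291 years from 1981 CE places the fire scar in 1981 − 291 = 1690 CE.

1690 CE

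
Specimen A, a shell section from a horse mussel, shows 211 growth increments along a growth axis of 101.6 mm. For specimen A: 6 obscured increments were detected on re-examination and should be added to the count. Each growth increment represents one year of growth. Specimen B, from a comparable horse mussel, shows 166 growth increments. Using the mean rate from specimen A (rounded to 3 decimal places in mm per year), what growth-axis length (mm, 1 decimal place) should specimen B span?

77.7 mm

Specimen A: true growth increment count = 211 + 6 = 217.
A: 101.6 mm over 217 years gives 101.6 / 217 ≈ 0.468 mm per year.
B's length ≈ 0.468 × 166 = 77.7 mm.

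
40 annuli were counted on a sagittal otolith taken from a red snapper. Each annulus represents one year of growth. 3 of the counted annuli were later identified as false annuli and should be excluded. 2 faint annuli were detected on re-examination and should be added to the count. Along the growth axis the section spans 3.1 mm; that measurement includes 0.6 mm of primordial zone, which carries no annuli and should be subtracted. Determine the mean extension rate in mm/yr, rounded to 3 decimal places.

0.064 mm/yr

True annulus count = 40 − 3 + 2 = 39.
Net length = 3.1 − 0.6 = 2.5 mm.
2.5 mm over 39 years gives 2.5 / 39 ≈ 0.064 mm/yr.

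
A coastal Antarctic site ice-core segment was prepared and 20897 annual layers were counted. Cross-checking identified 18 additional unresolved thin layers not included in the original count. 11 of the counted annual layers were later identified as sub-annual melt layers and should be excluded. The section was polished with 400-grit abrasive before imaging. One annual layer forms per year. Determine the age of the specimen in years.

20904 years

Adjusted count: 20897 − 11 + 18 = 20904 annual layers.
One annual layer per year makes the duration 20904 years.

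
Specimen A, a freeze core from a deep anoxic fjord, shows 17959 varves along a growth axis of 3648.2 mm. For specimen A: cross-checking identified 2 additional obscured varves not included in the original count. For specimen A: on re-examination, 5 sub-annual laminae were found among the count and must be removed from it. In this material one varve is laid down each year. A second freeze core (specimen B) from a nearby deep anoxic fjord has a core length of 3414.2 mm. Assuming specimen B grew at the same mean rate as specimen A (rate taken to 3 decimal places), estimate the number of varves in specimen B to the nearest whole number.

Specimen A: adjusted count: 17959 − 5 + 2 = 17956 varves.
A: Mean rate = 3648.2 mm / 17956 years ≈ 0.203 mm per year.
Specimen B: 3414.2 mm / 0.203 mm per year = 16818.72 years ≈ 16819 varves.

16819 varves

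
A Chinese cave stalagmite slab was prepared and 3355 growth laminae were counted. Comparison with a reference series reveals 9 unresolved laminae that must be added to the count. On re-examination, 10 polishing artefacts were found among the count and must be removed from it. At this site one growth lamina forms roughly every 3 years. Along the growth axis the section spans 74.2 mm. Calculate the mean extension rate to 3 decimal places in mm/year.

0.007 mm/year

Adjusted count: 3355 − 10 + 9 = 3354 growth laminae.
At 3 years per growth lamina, 3354 × 3 = 10062 years.
Extension rate ≈ 74.2 / 10062 = 0.007 mm/year.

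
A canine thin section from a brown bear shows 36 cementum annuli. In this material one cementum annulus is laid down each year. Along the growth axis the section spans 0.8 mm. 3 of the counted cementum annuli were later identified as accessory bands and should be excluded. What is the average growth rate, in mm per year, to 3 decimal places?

0.024 mm per year

Adjusted count: 36 − 3 = 33 cementum annuli.
Extension rate ≈ 0.8 / 33 = 0.024 mm per year.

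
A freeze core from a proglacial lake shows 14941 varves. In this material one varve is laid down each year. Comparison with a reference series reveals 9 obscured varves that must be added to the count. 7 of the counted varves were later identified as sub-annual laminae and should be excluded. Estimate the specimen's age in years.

14943 years

Adjusted count: 14941 − 7 + 9 = 14943 varves.
With a one-to-one varve periodicity this is 14943 years.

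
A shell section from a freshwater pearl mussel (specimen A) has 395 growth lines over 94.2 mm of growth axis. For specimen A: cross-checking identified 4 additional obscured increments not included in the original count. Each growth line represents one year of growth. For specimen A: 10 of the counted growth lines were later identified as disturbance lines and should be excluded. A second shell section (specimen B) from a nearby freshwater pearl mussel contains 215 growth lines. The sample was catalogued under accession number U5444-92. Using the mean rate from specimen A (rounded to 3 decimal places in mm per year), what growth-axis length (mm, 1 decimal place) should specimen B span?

52.0 mm

Specimen A: after corrections the count is 395 − 10 + 4 = 389 growth lines.
A: Extension rate ≈ 94.2 / 389 = 0.242 mm/year.
Length of B = 0.242 × 215 = 52.0 mm.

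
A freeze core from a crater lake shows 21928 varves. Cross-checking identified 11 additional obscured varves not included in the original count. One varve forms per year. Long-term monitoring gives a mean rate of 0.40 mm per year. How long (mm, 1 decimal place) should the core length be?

8775.6 mm

After corrections the count is 21928 + 11 = 21939 varves.
Predicted length = 0.40 mm/year × 21939 years = 8775.6 mm.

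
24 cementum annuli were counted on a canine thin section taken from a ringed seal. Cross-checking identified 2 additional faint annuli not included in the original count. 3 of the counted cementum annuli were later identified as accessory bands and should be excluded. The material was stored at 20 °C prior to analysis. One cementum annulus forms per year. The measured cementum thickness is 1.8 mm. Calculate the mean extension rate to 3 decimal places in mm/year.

Adjusted count: 24 − 3 + 2 = 23 cementum annuli.
Extension rate ≈ 1.8 / 23 = 0.078 mm/year.

0.078 mm/year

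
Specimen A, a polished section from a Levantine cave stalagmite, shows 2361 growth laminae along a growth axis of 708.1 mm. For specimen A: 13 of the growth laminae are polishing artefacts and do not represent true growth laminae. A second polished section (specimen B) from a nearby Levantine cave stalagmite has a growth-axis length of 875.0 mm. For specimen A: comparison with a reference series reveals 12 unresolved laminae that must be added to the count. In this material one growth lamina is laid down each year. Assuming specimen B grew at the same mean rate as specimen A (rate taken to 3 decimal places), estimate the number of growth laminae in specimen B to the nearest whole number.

2917 growth laminae

Specimen A: true growth lamina count = 2361 − 13 + 12 = 2360.
A: Mean rate = 708.1 mm / 2360 years ≈ 0.300 mm/yr.
B spans 875.0 / 0.300 = 2916.67 years ≈ 2917 growth laminae.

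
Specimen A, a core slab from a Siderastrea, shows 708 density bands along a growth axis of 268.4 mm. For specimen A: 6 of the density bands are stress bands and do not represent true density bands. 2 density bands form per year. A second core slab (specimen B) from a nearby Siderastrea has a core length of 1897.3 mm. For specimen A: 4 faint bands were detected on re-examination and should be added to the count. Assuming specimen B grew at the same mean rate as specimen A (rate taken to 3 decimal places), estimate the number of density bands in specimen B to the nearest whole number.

Specimen A: true density band count = 708 − 6 + 4 = 706.
Specimen A: dividing by 2 density bands per year: 706 / 2 = 353 years.
A: Mean rate = 268.4 mm / 353 years ≈ 0.760 mm/yr.
B spans 1897.3 / 0.760 = 2496.45 years; at 2 density bands per year that is 2496.45 × 2 ≈ 4993 density bands.

4993 density bands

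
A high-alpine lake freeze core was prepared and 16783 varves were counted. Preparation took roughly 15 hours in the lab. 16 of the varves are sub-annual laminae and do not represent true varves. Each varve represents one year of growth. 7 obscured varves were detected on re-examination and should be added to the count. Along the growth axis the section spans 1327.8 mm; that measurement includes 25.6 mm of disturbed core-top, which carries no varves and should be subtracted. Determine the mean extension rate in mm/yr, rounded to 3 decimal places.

True varve count = 16783 − 16 + 7 = 16774.
The growth record spans 1327.8 − 25.6 = 1302.2 mm.
1302.2 mm over 16774 years gives 1302.2 / 16774 ≈ 0.078 mm/yr.

0.078 mm/yr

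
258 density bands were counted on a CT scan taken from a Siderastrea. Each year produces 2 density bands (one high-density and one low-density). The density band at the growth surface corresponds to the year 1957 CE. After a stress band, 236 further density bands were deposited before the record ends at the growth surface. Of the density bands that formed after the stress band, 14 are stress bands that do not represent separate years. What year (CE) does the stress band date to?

1846 CE

There are 236 density bands younger than the stress band.
Removing the 14 false density bands leaves 236 − 14 = 222 true density bands beyond the stress band.
With 2 density bands per year, 222 / 2 = 111 years.
The density band at the growth surface is 1957 CE, so the stress band dates to 1957 − 111 = 1846 CE.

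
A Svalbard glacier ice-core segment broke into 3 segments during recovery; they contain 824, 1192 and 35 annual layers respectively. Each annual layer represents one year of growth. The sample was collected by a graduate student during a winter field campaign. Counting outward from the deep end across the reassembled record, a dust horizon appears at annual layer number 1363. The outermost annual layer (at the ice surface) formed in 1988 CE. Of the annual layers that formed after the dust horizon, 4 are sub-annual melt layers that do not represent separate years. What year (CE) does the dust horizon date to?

1304 CE

Total annual layers = 824 + 1192 + 35 = 2051.
2051 − 1363 = 688 annual layers lie beyond the dust horizon toward the ice surface.
Excluding 4 false annual layers: 688 − 4 = 684.
The annual layer at the ice surface is 1988 CE, so the dust horizon dates to 1988 − 684 = 1304 CE.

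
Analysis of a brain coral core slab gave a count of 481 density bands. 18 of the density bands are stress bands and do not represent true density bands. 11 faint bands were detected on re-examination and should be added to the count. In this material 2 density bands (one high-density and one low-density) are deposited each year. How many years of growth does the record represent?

Adjusted count: 481 − 18 + 11 = 474 density bands.
Dividing by 2 density bands per year: 474 / 2 = 237 years.

237 years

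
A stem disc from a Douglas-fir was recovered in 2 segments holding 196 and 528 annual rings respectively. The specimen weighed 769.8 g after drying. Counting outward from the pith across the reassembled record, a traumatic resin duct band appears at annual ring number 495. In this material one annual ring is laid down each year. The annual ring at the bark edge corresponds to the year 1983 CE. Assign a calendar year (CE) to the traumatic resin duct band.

Total annual rings = 196 + 528 = 724.
724 − 495 = 229 annual rings lie beyond the traumatic resin duct band toward the bark edge.
The annual ring at the bark edge is 1983 CE, so the traumatic resin duct band dates to 1983 − 229 = 1754 CE.

1754 CE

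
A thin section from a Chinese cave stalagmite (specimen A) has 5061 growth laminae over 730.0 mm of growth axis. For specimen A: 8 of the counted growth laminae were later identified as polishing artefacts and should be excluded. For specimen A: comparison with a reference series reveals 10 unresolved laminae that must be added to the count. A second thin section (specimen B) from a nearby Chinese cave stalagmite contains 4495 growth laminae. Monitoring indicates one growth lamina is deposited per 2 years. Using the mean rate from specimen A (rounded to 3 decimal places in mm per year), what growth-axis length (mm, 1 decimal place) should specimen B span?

Specimen A: correcting the raw count gives 5061 − 8 + 10 = 5063 true growth laminae.
Specimen A: 5063 growth laminae at 2 years each span 5063 × 2 = 10126 years.
A: Extension rate ≈ 730.0 / 10126 = 0.072 mm/year.
Specimen B: 4495 growth laminae at 2 years each span 4495 × 2 = 8990 years. B's length ≈ 0.072 × 8990 = 647.3 mm.

647.3 mm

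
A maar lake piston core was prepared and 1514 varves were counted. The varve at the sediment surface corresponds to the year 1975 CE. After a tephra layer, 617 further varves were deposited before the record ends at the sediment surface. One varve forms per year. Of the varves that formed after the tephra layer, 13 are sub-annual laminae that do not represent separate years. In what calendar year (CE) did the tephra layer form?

1371 CE

There are 617 varves younger than the tephra layer.
Excluding 13 false varves: 617 − 13 = 604.
Counting back 604 years from 1975 CE places the tephra layer in 1975 − 604 = 1371 CE.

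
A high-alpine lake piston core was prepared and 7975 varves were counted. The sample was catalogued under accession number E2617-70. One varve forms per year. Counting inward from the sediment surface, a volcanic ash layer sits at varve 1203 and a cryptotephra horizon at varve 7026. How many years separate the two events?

5823 years

7026 − 1203 = 5823 varves lie between the two events.
That is 5823 years at one varve per year.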